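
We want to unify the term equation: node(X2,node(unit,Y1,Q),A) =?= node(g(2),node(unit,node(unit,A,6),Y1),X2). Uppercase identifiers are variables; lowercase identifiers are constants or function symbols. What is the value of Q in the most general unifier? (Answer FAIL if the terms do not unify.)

node(unit,g(2),6)

Decompose node/3: X2 =?= g(2),  node(unit,Y1,Q) =?= node(unit,node(unit,A,6),Y1),  A =?= X2.
Bind X2 := g(2); substituting into the one remaining equation that mentions X2 gives: A =?= g(2).
Decompose node/3: unit =?= unit,  Y1 =?= node(unit,A,6),  Q =?= Y1.
Delete trivial equation unit =?= unit.
Bind Y1 := node(unit,A,6); substituting into the one remaining equation that mentions Y1 gives: Q =?= node(unit,A,6).
Bind Q := node(unit,A,6); no other remaining equation mentions Q.
Bind A := g(2). Substituting into the earlier bindings gives Y1 := node(unit,g(2),6), Q := node(unit,g(2),6).
MGU = { X2 -> g(2), Y1 -> node(unit,g(2),6), Q -> node(unit,g(2),6), A -> g(2) }, so Q -> node(unit,g(2),6).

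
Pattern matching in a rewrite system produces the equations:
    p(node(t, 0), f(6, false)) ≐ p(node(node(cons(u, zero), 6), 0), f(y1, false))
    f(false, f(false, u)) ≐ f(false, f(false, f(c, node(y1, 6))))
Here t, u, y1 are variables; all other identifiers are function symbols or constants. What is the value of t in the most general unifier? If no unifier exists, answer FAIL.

Decompose p/2: node(t, 0) ≐ node(node(cons(u, zero), 6), 0),  f(6, false) ≐ f(y1, false).
Decompose node/2: t ≐ node(cons(u, zero), 6),  0 ≐ 0.
Bind t := node(cons(u, zero), 6); no other remaining equation mentions t.
Delete trivial equation 0 ≐ 0.
Decompose f/2: 6 ≐ y1,  false ≐ false.
Bind y1 := 6; substituting into the one remaining equation that mentions y1 gives: f(false, f(false, u)) ≐ f(false, f(false, f(c, node(6, 6)))).
Delete trivial equation false ≐ false.
Decompose f/2: false ≐ false,  f(false, u) ≐ f(false, f(c, node(6, 6))).
Delete trivial equation false ≐ false.
Decompose f/2: false ≐ false,  u ≐ f(c, node(6, 6)).
Delete trivial equation false ≐ false.
Bind u := f(c, node(6, 6)). Substituting into the earlier binding gives t := node(cons(f(c, node(6, 6)), zero), 6).
MGU = { t -> node(cons(f(c, node(6, 6)), zero), 6), y1 -> 6, u -> f(c, node(6, 6)) }, so t -> node(cons(f(c, node(6, 6)), zero), 6).

node(cons(f(c, node(6, 6)), zero), 6)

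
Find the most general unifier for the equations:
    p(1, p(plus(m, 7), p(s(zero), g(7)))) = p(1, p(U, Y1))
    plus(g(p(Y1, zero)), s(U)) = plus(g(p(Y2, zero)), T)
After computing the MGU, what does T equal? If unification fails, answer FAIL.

s(plus(m, 7))

Decompose p/2: 1 = 1,  p(plus(m, 7), p(s(zero), g(7))) = p(U, Y1).
Delete trivial equation 1 = 1.
Decompose p/2: plus(m, 7) = U,  p(s(zero), g(7)) = Y1.
Bind U := plus(m, 7); substituting into the one remaining equation that mentions U gives: plus(g(p(Y1, zero)), s(plus(m, 7))) = plus(g(p(Y2, zero)), T).
Bind Y1 := p(s(zero), g(7)); substituting into the remaining equation gives: plus(g(p(p(s(zero), g(7)), zero)), s(plus(m, 7))) = plus(g(p(Y2, zero)), T).
Decompose plus/2: g(p(p(s(zero), g(7)), zero)) = g(p(Y2, zero)),  s(plus(m, 7)) = T.
Decompose g/1: p(p(s(zero), g(7)), zero) = p(Y2, zero).
Decompose p/2: p(s(zero), g(7)) = Y2,  zero = zero.
Bind Y2 := p(s(zero), g(7)); no other remaining equation mentions Y2.
Delete trivial equation zero = zero.
Bind T := s(plus(m, 7)).
MGU = { U := plus(m, 7), Y1 := p(s(zero), g(7)), Y2 := p(s(zero), g(7)), T := s(plus(m, 7)) }, so T := s(plus(m, 7)).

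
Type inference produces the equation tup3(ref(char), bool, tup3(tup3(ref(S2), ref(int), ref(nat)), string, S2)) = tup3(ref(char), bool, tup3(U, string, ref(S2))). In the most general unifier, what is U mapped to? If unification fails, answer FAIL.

FAIL

Decompose tup3/3: ref(char) = ref(char),  bool = bool,  tup3(tup3(ref(S2), ref(int), ref(nat)), string, S2) = tup3(U, string, ref(S2)).
Delete trivial equation ref(char) = ref(char).
Delete trivial equation bool = bool.
Decompose tup3/3: tup3(ref(S2), ref(int), ref(nat)) = U,  string = string,  S2 = ref(S2).
Bind U := tup3(ref(S2), ref(int), ref(nat)); no other remaining equation mentions U.
Delete trivial equation string = string.
Occurs check fails: S2 occurs in ref(S2); the equation S2 = ref(S2) has no finite solution.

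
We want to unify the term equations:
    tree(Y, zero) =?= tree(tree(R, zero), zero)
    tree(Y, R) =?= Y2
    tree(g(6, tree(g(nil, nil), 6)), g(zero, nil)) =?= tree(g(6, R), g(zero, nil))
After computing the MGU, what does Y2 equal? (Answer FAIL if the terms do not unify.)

Decompose tree/2: Y =?= tree(R, zero),  zero =?= zero.
Bind Y := tree(R, zero); substituting into the one remaining equation that mentions Y gives: tree(tree(R, zero), R) =?= Y2.
Delete trivial equation zero =?= zero.
Bind Y2 := tree(tree(R, zero), R); no other remaining equation mentions Y2.
Decompose tree/2: g(6, tree(g(nil, nil), 6)) =?= g(6, R),  g(zero, nil) =?= g(zero, nil).
Decompose g/2: 6 =?= 6,  tree(g(nil, nil), 6) =?= R.
Delete trivial equation 6 =?= 6.
Bind R := tree(g(nil, nil), 6); no other remaining equation mentions R. Substituting into the earlier bindings gives Y := tree(tree(g(nil, nil), 6), zero), Y2 := tree(tree(tree(g(nil, nil), 6), zero), tree(g(nil, nil), 6)).
Delete trivial equation g(zero, nil) =?= g(zero, nil).
MGU = { Y ↦ tree(tree(g(nil, nil), 6), zero), Y2 ↦ tree(tree(tree(g(nil, nil), 6), zero), tree(g(nil, nil), 6)), R ↦ tree(g(nil, nil), 6) }, so Y2 ↦ tree(tree(tree(g(nil, nil), 6), zero), tree(g(nil, nil), 6)).

tree(tree(tree(g(nil, nil), 6), zero), tree(g(nil, nil), 6))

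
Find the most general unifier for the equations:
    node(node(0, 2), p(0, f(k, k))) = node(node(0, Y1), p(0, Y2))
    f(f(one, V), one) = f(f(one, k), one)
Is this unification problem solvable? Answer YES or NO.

Decompose node/2: node(0, 2) = node(0, Y1),  p(0, f(k, k)) = p(0, Y2).
Decompose node/2: 0 = 0,  2 = Y1.
Delete trivial equation 0 = 0.
Bind Y1 := 2; no other remaining equation mentions Y1.
Decompose p/2: 0 = 0,  f(k, k) = Y2.
Delete trivial equation 0 = 0.
Bind Y2 := f(k, k); no other remaining equation mentions Y2.
Decompose f/2: f(one, V) = f(one, k),  one = one.
Decompose f/2: one = one,  V = k.
Delete trivial equation one = one.
Bind V := k; no other remaining equation mentions V.
Delete trivial equation one = one.
No equations remain and no clash or occurs-check failure arose, so a unifier exists.

YES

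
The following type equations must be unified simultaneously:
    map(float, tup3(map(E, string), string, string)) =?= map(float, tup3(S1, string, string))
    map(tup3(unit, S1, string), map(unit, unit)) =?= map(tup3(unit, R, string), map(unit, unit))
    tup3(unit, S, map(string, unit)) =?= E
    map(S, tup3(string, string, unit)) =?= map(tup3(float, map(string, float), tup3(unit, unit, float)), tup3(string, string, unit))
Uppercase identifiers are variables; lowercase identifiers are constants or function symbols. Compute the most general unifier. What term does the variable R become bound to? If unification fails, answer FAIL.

Decompose map/2: float =?= float,  tup3(map(E, string), string, string) =?= tup3(S1, string, string).
Delete trivial equation float =?= float.
Decompose tup3/3: map(E, string) =?= S1,  string =?= string,  string =?= string.
Bind S1 := map(E, string); substituting into the one remaining equation that mentions S1 gives: map(tup3(unit, map(E, string), string), map(unit, unit)) =?= map(tup3(unit, R, string), map(unit, unit)).
Delete trivial equation string =?= string.
Delete trivial equation string =?= string.
Decompose map/2: tup3(unit, map(E, string), string) =?= tup3(unit, R, string),  map(unit, unit) =?= map(unit, unit).
Decompose tup3/3: unit =?= unit,  map(E, string) =?= R,  string =?= string.
Delete trivial equation unit =?= unit.
Bind R := map(E, string); no other remaining equation mentions R.
Delete trivial equation string =?= string.
Delete trivial equation map(unit, unit) =?= map(unit, unit).
Bind E := tup3(unit, S, map(string, unit)); no other remaining equation mentions E. Substituting into the earlier bindings gives S1 := map(tup3(unit, S, map(string, unit)), string), R := map(tup3(unit, S, map(string, unit)), string).
Decompose map/2: S =?= tup3(float, map(string, float), tup3(unit, unit, float)),  tup3(string, string, unit) =?= tup3(string, string, unit).
Bind S := tup3(float, map(string, float), tup3(unit, unit, float)); no other remaining equation mentions S. Substituting into the earlier bindings gives S1 := map(tup3(unit, tup3(float, map(string, float), tup3(unit, unit, float)), map(string, unit)), string), R := map(tup3(unit, tup3(float, map(string, float), tup3(unit, unit, float)), map(string, unit)), string), E := tup3(unit, tup3(float, map(string, float), tup3(unit, unit, float)), map(string, unit)).
Delete trivial equation tup3(string, string, unit) =?= tup3(string, string, unit).
MGU = { S1 -> map(tup3(unit, tup3(float, map(string, float), tup3(unit, unit, float)), map(string, unit)), string), R -> map(tup3(unit, tup3(float, map(string, float), tup3(unit, unit, float)), map(string, unit)), string), E -> tup3(unit, tup3(float, map(string, float), tup3(unit, unit, float)), map(string, unit)), S -> tup3(float, map(string, float), tup3(unit, unit, float)) }, so R -> map(tup3(unit, tup3(float, map(string, float), tup3(unit, unit, float)), map(string, unit)), string).

map(tup3(unit, tup3(float, map(string, float), tup3(unit, unit, float)), map(string, unit)), string)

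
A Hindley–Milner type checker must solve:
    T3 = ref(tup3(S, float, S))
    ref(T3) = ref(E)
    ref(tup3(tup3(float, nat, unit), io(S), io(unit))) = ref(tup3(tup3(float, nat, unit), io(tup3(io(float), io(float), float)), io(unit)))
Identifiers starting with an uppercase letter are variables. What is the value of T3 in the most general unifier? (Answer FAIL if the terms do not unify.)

Bind T3 := ref(tup3(S, float, S)); substituting into the one remaining equation that mentions T3 gives: ref(ref(tup3(S, float, S))) = ref(E).
Decompose ref/1: ref(tup3(S, float, S)) = E.
Bind E := ref(tup3(S, float, S)); no other remaining equation mentions E.
Decompose ref/1: tup3(tup3(float, nat, unit), io(S), io(unit)) = tup3(tup3(float, nat, unit), io(tup3(io(float), io(float), float)), io(unit)).
Decompose tup3/3: tup3(float, nat, unit) = tup3(float, nat, unit),  io(S) = io(tup3(io(float), io(float), float)),  io(unit) = io(unit).
Delete trivial equation tup3(float, nat, unit) = tup3(float, nat, unit).
Decompose io/1: S = tup3(io(float), io(float), float).
Bind S := tup3(io(float), io(float), float); no other remaining equation mentions S. Substituting into the earlier bindings gives T3 := ref(tup3(tup3(io(float), io(float), float), float, tup3(io(float), io(float), float))), E := ref(tup3(tup3(io(float), io(float), float), float, tup3(io(float), io(float), float))).
Delete trivial equation io(unit) = io(unit).
MGU = { T3 ↦ ref(tup3(tup3(io(float), io(float), float), float, tup3(io(float), io(float), float))), E ↦ ref(tup3(tup3(io(float), io(float), float), float, tup3(io(float), io(float), float))), S ↦ tup3(io(float), io(float), float) }, so T3 ↦ ref(tup3(tup3(io(float), io(float), float), float, tup3(io(float), io(float), float))).

ref(tup3(tup3(io(float), io(float), float), float, tup3(io(float), io(float), float)))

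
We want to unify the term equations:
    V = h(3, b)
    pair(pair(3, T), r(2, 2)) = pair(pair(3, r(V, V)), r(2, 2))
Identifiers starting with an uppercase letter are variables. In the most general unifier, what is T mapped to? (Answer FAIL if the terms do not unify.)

r(h(3, b), h(3, b))

Bind V := h(3, b); substituting into the remaining equation gives: pair(pair(3, T), r(2, 2)) = pair(pair(3, r(h(3, b), h(3, b))), r(2, 2)).
Decompose pair/2: pair(3, T) = pair(3, r(h(3, b), h(3, b))),  r(2, 2) = r(2, 2).
Decompose pair/2: 3 = 3,  T = r(h(3, b), h(3, b)).
Delete trivial equation 3 = 3.
Bind T := r(h(3, b), h(3, b)); no other remaining equation mentions T.
Delete trivial equation r(2, 2) = r(2, 2).
MGU = { V := h(3, b), T := r(h(3, b), h(3, b)) }, so T := r(h(3, b), h(3, b)).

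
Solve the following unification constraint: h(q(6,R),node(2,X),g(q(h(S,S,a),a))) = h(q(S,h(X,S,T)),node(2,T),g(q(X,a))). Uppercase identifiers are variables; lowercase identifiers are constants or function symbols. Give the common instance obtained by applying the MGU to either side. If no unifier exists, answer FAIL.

h(q(6,h(h(6,6,a),6,h(6,6,a))),node(2,h(6,6,a)),g(q(h(6,6,a),a)))

Decompose h/3: q(6,R) = q(S,h(X,S,T)),  node(2,X) = node(2,T),  g(q(h(S,S,a),a)) = g(q(X,a)).
Decompose q/2: 6 = S,  R = h(X,S,T).
Bind S := 6; substituting into the 2 remaining equations that mention S gives: R = h(X,6,T),  g(q(h(6,6,a),a)) = g(q(X,a)).
Bind R := h(X,6,T); no other remaining equation mentions R.
Decompose node/2: 2 = 2,  X = T.
Delete trivial equation 2 = 2.
Bind X := T; substituting into the remaining equation gives: g(q(h(6,6,a),a)) = g(q(T,a)). Substituting into the earlier binding gives R := h(T,6,T).
Decompose g/1: q(h(6,6,a),a) = q(T,a).
Decompose q/2: h(6,6,a) = T,  a = a.
Bind T := h(6,6,a); no other remaining equation mentions T. Substituting into the earlier bindings gives R := h(h(6,6,a),6,h(6,6,a)), X := h(6,6,a).
Delete trivial equation a = a.
Applying the MGU to either side gives h(q(6,h(h(6,6,a),6,h(6,6,a))),node(2,h(6,6,a)),g(q(h(6,6,a),a))).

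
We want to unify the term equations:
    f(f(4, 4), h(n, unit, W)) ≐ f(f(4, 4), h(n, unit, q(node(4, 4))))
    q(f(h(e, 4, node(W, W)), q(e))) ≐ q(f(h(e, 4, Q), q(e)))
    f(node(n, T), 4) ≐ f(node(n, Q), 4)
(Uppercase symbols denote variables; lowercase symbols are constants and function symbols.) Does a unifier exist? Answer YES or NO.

Decompose f/2: f(4, 4) ≐ f(4, 4),  h(n, unit, W) ≐ h(n, unit, q(node(4, 4))).
Delete trivial equation f(4, 4) ≐ f(4, 4).
Decompose h/3: n ≐ n,  unit ≐ unit,  W ≐ q(node(4, 4)).
Delete trivial equation n ≐ n.
Delete trivial equation unit ≐ unit.
Bind W := q(node(4, 4)); substituting into the one remaining equation that mentions W gives: q(f(h(e, 4, node(q(node(4, 4)), q(node(4, 4)))), q(e))) ≐ q(f(h(e, 4, Q), q(e))).
Decompose q/1: f(h(e, 4, node(q(node(4, 4)), q(node(4, 4)))), q(e)) ≐ f(h(e, 4, Q), q(e)).
Decompose f/2: h(e, 4, node(q(node(4, 4)), q(node(4, 4)))) ≐ h(e, 4, Q),  q(e) ≐ q(e).
Decompose h/3: e ≐ e,  4 ≐ 4,  node(q(node(4, 4)), q(node(4, 4))) ≐ Q.
Delete trivial equation e ≐ e.
Delete trivial equation 4 ≐ 4.
Bind Q := node(q(node(4, 4)), q(node(4, 4))); substituting into the one remaining equation that mentions Q gives: f(node(n, T), 4) ≐ f(node(n, node(q(node(4, 4)), q(node(4, 4)))), 4).
Delete trivial equation q(e) ≐ q(e).
Decompose f/2: node(n, T) ≐ node(n, node(q(node(4, 4)), q(node(4, 4)))),  4 ≐ 4.
Decompose node/2: n ≐ n,  T ≐ node(q(node(4, 4)), q(node(4, 4))).
Delete trivial equation n ≐ n.
Bind T := node(q(node(4, 4)), q(node(4, 4))); no other remaining equation mentions T.
Delete trivial equation 4 ≐ 4.
No equations remain and no clash or occurs-check failure arose, so a unifier exists.

YES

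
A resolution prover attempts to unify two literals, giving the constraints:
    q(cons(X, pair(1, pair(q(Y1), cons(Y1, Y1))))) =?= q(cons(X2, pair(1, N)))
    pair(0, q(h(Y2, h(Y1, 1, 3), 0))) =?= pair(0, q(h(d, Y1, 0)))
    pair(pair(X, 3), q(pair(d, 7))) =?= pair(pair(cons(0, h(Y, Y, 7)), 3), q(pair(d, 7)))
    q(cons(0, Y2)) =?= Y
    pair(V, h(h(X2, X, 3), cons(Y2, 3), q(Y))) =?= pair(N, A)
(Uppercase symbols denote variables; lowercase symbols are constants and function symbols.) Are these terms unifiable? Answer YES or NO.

NO

Decompose q/1: cons(X, pair(1, pair(q(Y1), cons(Y1, Y1)))) =?= cons(X2, pair(1, N)).
Decompose cons/2: X =?= X2,  pair(1, pair(q(Y1), cons(Y1, Y1))) =?= pair(1, N).
Bind X := X2; substituting into the 2 remaining equations that mention X gives: pair(pair(X2, 3), q(pair(d, 7))) =?= pair(pair(cons(0, h(Y, Y, 7)), 3), q(pair(d, 7))),  pair(V, h(h(X2, X2, 3), cons(Y2, 3), q(Y))) =?= pair(N, A).
Decompose pair/2: 1 =?= 1,  pair(q(Y1), cons(Y1, Y1)) =?= N.
Delete trivial equation 1 =?= 1.
Bind N := pair(q(Y1), cons(Y1, Y1)); substituting into the one remaining equation that mentions N gives: pair(V, h(h(X2, X2, 3), cons(Y2, 3), q(Y))) =?= pair(pair(q(Y1), cons(Y1, Y1)), A).
Decompose pair/2: 0 =?= 0,  q(h(Y2, h(Y1, 1, 3), 0)) =?= q(h(d, Y1, 0)).
Delete trivial equation 0 =?= 0.
Decompose q/1: h(Y2, h(Y1, 1, 3), 0) =?= h(d, Y1, 0).
Decompose h/3: Y2 =?= d,  h(Y1, 1, 3) =?= Y1,  0 =?= 0.
Bind Y2 := d; substituting into the 2 remaining equations that mention Y2 gives: q(cons(0, d)) =?= Y,  pair(V, h(h(X2, X2, 3), cons(d, 3), q(Y))) =?= pair(pair(q(Y1), cons(Y1, Y1)), A).
Occurs check fails: Y1 occurs in h(Y1, 1, 3); the equation Y1 =?= h(Y1, 1, 3) has no finite solution.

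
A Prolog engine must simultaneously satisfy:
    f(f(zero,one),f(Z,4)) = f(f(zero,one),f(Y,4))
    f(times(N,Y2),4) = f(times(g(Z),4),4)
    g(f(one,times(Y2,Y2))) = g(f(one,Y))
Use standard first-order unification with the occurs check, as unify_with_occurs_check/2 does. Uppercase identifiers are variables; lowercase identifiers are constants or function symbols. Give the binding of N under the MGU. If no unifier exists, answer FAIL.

g(times(4,4))

Decompose f/2: f(zero,one) = f(zero,one),  f(Z,4) = f(Y,4).
Delete trivial equation f(zero,one) = f(zero,one).
Decompose f/2: Z = Y,  4 = 4.
Bind Z := Y; substituting into the one remaining equation that mentions Z gives: f(times(N,Y2),4) = f(times(g(Y),4),4).
Delete trivial equation 4 = 4.
Decompose f/2: times(N,Y2) = times(g(Y),4),  4 = 4.
Decompose times/2: N = g(Y),  Y2 = 4.
Bind N := g(Y); no other remaining equation mentions N.
Bind Y2 := 4; substituting into the one remaining equation that mentions Y2 gives: g(f(one,times(4,4))) = g(f(one,Y)).
Delete trivial equation 4 = 4.
Decompose g/1: f(one,times(4,4)) = f(one,Y).
Decompose f/2: one = one,  times(4,4) = Y.
Delete trivial equation one = one.
Bind Y := times(4,4). Substituting into the earlier bindings gives Z := times(4,4), N := g(times(4,4)).
MGU = { Z ↦ times(4,4), N ↦ g(times(4,4)), Y2 ↦ 4, Y ↦ times(4,4) }, so N ↦ g(times(4,4)).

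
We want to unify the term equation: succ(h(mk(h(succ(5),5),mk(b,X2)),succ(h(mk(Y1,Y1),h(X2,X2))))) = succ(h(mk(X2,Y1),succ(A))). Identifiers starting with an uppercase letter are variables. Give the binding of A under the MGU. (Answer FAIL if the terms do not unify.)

h(mk(mk(b,h(succ(5),5)),mk(b,h(succ(5),5))),h(h(succ(5),5),h(succ(5),5)))

Decompose succ/1: h(mk(h(succ(5),5),mk(b,X2)),succ(h(mk(Y1,Y1),h(X2,X2)))) = h(mk(X2,Y1),succ(A)).
Decompose h/2: mk(h(succ(5),5),mk(b,X2)) = mk(X2,Y1),  succ(h(mk(Y1,Y1),h(X2,X2))) = succ(A).
Decompose mk/2: h(succ(5),5) = X2,  mk(b,X2) = Y1.
Bind X2 := h(succ(5),5); substituting into the remaining equations gives: mk(b,h(succ(5),5)) = Y1,  succ(h(mk(Y1,Y1),h(h(succ(5),5),h(succ(5),5)))) = succ(A).
Bind Y1 := mk(b,h(succ(5),5)); substituting into the remaining equation gives: succ(h(mk(mk(b,h(succ(5),5)),mk(b,h(succ(5),5))),h(h(succ(5),5),h(succ(5),5)))) = succ(A).
Decompose succ/1: h(mk(mk(b,h(succ(5),5)),mk(b,h(succ(5),5))),h(h(succ(5),5),h(succ(5),5))) = A.
Bind A := h(mk(mk(b,h(succ(5),5)),mk(b,h(succ(5),5))),h(h(succ(5),5),h(succ(5),5))).
MGU = { X2 := h(succ(5),5), Y1 := mk(b,h(succ(5),5)), A := h(mk(mk(b,h(succ(5),5)),mk(b,h(succ(5),5))),h(h(succ(5),5),h(succ(5),5))) }, so A := h(mk(mk(b,h(succ(5),5)),mk(b,h(succ(5),5))),h(h(succ(5),5),h(succ(5),5))).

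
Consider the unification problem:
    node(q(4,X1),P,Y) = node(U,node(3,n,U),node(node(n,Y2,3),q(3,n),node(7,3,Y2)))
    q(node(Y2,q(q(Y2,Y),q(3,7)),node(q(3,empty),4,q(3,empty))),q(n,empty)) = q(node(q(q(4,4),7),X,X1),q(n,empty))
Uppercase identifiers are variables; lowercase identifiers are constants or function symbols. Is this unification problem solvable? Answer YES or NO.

YES

Decompose node/3: q(4,X1) = U,  P = node(3,n,U),  Y = node(node(n,Y2,3),q(3,n),node(7,3,Y2)).
Bind U := q(4,X1); substituting into the one remaining equation that mentions U gives: P = node(3,n,q(4,X1)).
Bind P := node(3,n,q(4,X1)); no other remaining equation mentions P.
Bind Y := node(node(n,Y2,3),q(3,n),node(7,3,Y2)); substituting into the remaining equation gives: q(node(Y2,q(q(Y2,node(node(n,Y2,3),q(3,n),node(7,3,Y2))),q(3,7)),node(q(3,empty),4,q(3,empty))),q(n,empty)) = q(node(q(q(4,4),7),X,X1),q(n,empty)).
Decompose q/2: node(Y2,q(q(Y2,node(node(n,Y2,3),q(3,n),node(7,3,Y2))),q(3,7)),node(q(3,empty),4,q(3,empty))) = node(q(q(4,4),7),X,X1),  q(n,empty) = q(n,empty).
Decompose node/3: Y2 = q(q(4,4),7),  q(q(Y2,node(node(n,Y2,3),q(3,n),node(7,3,Y2))),q(3,7)) = X,  node(q(3,empty),4,q(3,empty)) = X1.
Bind Y2 := q(q(4,4),7); substituting into the one remaining equation that mentions Y2 gives: q(q(q(q(4,4),7),node(node(n,q(q(4,4),7),3),q(3,n),node(7,3,q(q(4,4),7)))),q(3,7)) = X. Substituting into the earlier binding gives Y := node(node(n,q(q(4,4),7),3),q(3,n),node(7,3,q(q(4,4),7))).
Bind X := q(q(q(q(4,4),7),node(node(n,q(q(4,4),7),3),q(3,n),node(7,3,q(q(4,4),7)))),q(3,7)); no other remaining equation mentions X.
Bind X1 := node(q(3,empty),4,q(3,empty)); no other remaining equation mentions X1. Substituting into the earlier bindings gives U := q(4,node(q(3,empty),4,q(3,empty))), P := node(3,n,q(4,node(q(3,empty),4,q(3,empty)))).
Delete trivial equation q(n,empty) = q(n,empty).
No equations remain and no clash or occurs-check failure arose, so a unifier exists.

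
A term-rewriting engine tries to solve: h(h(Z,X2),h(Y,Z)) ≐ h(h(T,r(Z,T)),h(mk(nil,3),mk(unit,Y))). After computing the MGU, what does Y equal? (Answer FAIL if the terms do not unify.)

mk(nil,3)

Decompose h/2: h(Z,X2) ≐ h(T,r(Z,T)),  h(Y,Z) ≐ h(mk(nil,3),mk(unit,Y)).
Decompose h/2: Z ≐ T,  X2 ≐ r(Z,T).
Bind Z := T; substituting into the remaining equations gives: X2 ≐ r(T,T),  h(Y,T) ≐ h(mk(nil,3),mk(unit,Y)).
Bind X2 := r(T,T); no other remaining equation mentions X2.
Decompose h/2: Y ≐ mk(nil,3),  T ≐ mk(unit,Y).
Bind Y := mk(nil,3); substituting into the remaining equation gives: T ≐ mk(unit,mk(nil,3)).
Bind T := mk(unit,mk(nil,3)). Substituting into the earlier bindings gives Z := mk(unit,mk(nil,3)), X2 := r(mk(unit,mk(nil,3)),mk(unit,mk(nil,3))).
MGU = { Z -> mk(unit,mk(nil,3)), X2 -> r(mk(unit,mk(nil,3)),mk(unit,mk(nil,3))), Y -> mk(nil,3), T -> mk(unit,mk(nil,3)) }, so Y -> mk(nil,3).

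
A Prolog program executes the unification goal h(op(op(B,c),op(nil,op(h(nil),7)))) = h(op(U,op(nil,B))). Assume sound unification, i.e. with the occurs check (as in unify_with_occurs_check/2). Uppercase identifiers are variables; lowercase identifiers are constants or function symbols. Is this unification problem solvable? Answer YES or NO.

YES

Decompose h/1: op(op(B,c),op(nil,op(h(nil),7))) = op(U,op(nil,B)).
Decompose op/2: op(B,c) = U,  op(nil,op(h(nil),7)) = op(nil,B).
Bind U := op(B,c); no other remaining equation mentions U.
Decompose op/2: nil = nil,  op(h(nil),7) = B.
Delete trivial equation nil = nil.
Bind B := op(h(nil),7). Substituting into the earlier binding gives U := op(op(h(nil),7),c).
No equations remain and no clash or occurs-check failure arose, so a unifier exists.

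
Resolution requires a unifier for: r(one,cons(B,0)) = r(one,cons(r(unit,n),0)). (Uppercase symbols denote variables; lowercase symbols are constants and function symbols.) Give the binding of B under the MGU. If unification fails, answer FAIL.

r(unit,n)

Decompose r/2: one = one,  cons(B,0) = cons(r(unit,n),0).
Delete trivial equation one = one.
Decompose cons/2: B = r(unit,n),  0 = 0.
Bind B := r(unit,n); no other remaining equation mentions B.
Delete trivial equation 0 = 0.
MGU = { B := r(unit,n) }, so B := r(unit,n).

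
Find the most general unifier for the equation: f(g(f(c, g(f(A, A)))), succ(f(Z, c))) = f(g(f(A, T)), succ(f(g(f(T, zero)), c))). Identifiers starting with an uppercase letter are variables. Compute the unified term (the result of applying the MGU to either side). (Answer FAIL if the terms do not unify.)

Decompose f/2: g(f(c, g(f(A, A)))) = g(f(A, T)),  succ(f(Z, c)) = succ(f(g(f(T, zero)), c)).
Decompose g/1: f(c, g(f(A, A))) = f(A, T).
Decompose f/2: c = A,  g(f(A, A)) = T.
Bind A := c; substituting into the one remaining equation that mentions A gives: g(f(c, c)) = T.
Bind T := g(f(c, c)); substituting into the remaining equation gives: succ(f(Z, c)) = succ(f(g(f(g(f(c, c)), zero)), c)).
Decompose succ/1: f(Z, c) = f(g(f(g(f(c, c)), zero)), c).
Decompose f/2: Z = g(f(g(f(c, c)), zero)),  c = c.
Bind Z := g(f(g(f(c, c)), zero)); no other remaining equation mentions Z.
Delete trivial equation c = c.
Applying the MGU to either side gives f(g(f(c, g(f(c, c)))), succ(f(g(f(g(f(c, c)), zero)), c))).

f(g(f(c, g(f(c, c)))), succ(f(g(f(g(f(c, c)), zero)), c)))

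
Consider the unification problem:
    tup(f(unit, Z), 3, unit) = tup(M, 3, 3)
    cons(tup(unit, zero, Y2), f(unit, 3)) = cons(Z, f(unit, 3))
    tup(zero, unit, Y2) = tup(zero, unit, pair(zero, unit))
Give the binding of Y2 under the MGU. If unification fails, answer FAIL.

FAIL

Decompose tup/3: f(unit, Z) = M,  3 = 3,  unit = 3.
Bind M := f(unit, Z); no other remaining equation mentions M.
Delete trivial equation 3 = 3.
Clash: constants unit and 3 differ; no unifier exists.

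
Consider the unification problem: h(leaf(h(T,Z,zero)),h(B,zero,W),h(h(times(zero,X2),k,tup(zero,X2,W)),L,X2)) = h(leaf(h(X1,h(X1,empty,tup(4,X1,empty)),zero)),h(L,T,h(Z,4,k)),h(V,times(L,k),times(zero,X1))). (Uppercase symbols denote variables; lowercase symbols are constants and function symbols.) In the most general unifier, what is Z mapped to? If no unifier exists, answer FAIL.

FAIL

Decompose h/3: leaf(h(T,Z,zero)) = leaf(h(X1,h(X1,empty,tup(4,X1,empty)),zero)),  h(B,zero,W) = h(L,T,h(Z,4,k)),  h(h(times(zero,X2),k,tup(zero,X2,W)),L,X2) = h(V,times(L,k),times(zero,X1)).
Decompose leaf/1: h(T,Z,zero) = h(X1,h(X1,empty,tup(4,X1,empty)),zero).
Decompose h/3: T = X1,  Z = h(X1,empty,tup(4,X1,empty)),  zero = zero.
Bind T := X1; substituting into the one remaining equation that mentions T gives: h(B,zero,W) = h(L,X1,h(Z,4,k)).
Bind Z := h(X1,empty,tup(4,X1,empty)); substituting into the one remaining equation that mentions Z gives: h(B,zero,W) = h(L,X1,h(h(X1,empty,tup(4,X1,empty)),4,k)).
Delete trivial equation zero = zero.
Decompose h/3: B = L,  zero = X1,  W = h(h(X1,empty,tup(4,X1,empty)),4,k).
Bind B := L; no other remaining equation mentions B.
Bind X1 := zero; substituting into the remaining equations gives: W = h(h(zero,empty,tup(4,zero,empty)),4,k),  h(h(times(zero,X2),k,tup(zero,X2,W)),L,X2) = h(V,times(L,k),times(zero,zero)). Substituting into the earlier bindings gives T := zero, Z := h(zero,empty,tup(4,zero,empty)).
Bind W := h(h(zero,empty,tup(4,zero,empty)),4,k); substituting into the remaining equation gives: h(h(times(zero,X2),k,tup(zero,X2,h(h(zero,empty,tup(4,zero,empty)),4,k))),L,X2) = h(V,times(L,k),times(zero,zero)).
Decompose h/3: h(times(zero,X2),k,tup(zero,X2,h(h(zero,empty,tup(4,zero,empty)),4,k))) = V,  L = times(L,k),  X2 = times(zero,zero).
Bind V := h(times(zero,X2),k,tup(zero,X2,h(h(zero,empty,tup(4,zero,empty)),4,k))); no other remaining equation mentions V.
Occurs check fails: L occurs in times(L,k); the equation L = times(L,k) has no finite solution.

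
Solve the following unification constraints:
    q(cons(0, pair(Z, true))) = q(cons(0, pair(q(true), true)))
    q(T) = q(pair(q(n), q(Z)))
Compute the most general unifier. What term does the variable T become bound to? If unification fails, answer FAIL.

Decompose q/1: cons(0, pair(Z, true)) = cons(0, pair(q(true), true)).
Decompose cons/2: 0 = 0,  pair(Z, true) = pair(q(true), true).
Delete trivial equation 0 = 0.
Decompose pair/2: Z = q(true),  true = true.
Bind Z := q(true); substituting into the one remaining equation that mentions Z gives: q(T) = q(pair(q(n), q(q(true)))).
Delete trivial equation true = true.
Decompose q/1: T = pair(q(n), q(q(true))).
Bind T := pair(q(n), q(q(true))).
MGU = { Z ↦ q(true), T ↦ pair(q(n), q(q(true))) }, so T ↦ pair(q(n), q(q(true))).

pair(q(n), q(q(true)))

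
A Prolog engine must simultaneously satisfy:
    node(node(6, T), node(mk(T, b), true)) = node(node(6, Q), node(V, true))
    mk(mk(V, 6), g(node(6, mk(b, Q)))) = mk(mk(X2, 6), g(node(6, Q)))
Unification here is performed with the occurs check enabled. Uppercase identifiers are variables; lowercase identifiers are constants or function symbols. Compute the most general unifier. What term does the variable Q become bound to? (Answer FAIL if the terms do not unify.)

Decompose node/2: node(6, T) = node(6, Q),  node(mk(T, b), true) = node(V, true).
Decompose node/2: 6 = 6,  T = Q.
Delete trivial equation 6 = 6.
Bind T := Q; substituting into the one remaining equation that mentions T gives: node(mk(Q, b), true) = node(V, true).
Decompose node/2: mk(Q, b) = V,  true = true.
Bind V := mk(Q, b); substituting into the one remaining equation that mentions V gives: mk(mk(mk(Q, b), 6), g(node(6, mk(b, Q)))) = mk(mk(X2, 6), g(node(6, Q))).
Delete trivial equation true = true.
Decompose mk/2: mk(mk(Q, b), 6) = mk(X2, 6),  g(node(6, mk(b, Q))) = g(node(6, Q)).
Decompose mk/2: mk(Q, b) = X2,  6 = 6.
Bind X2 := mk(Q, b); no other remaining equation mentions X2.
Delete trivial equation 6 = 6.
Decompose g/1: node(6, mk(b, Q)) = node(6, Q).
Decompose node/2: 6 = 6,  mk(b, Q) = Q.
Delete trivial equation 6 = 6.
Occurs check fails: Q occurs in mk(b, Q); the equation Q = mk(b, Q) has no finite solution.

FAIL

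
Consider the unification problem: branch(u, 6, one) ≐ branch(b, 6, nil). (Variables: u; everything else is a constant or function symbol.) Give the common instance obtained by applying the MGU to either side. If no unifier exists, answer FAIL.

Decompose branch/3: u ≐ b,  6 ≐ 6,  one ≐ nil.
Bind u := b; no other remaining equation mentions u.
Delete trivial equation 6 ≐ 6.
Clash: constants one and nil differ; no unifier exists.

FAIL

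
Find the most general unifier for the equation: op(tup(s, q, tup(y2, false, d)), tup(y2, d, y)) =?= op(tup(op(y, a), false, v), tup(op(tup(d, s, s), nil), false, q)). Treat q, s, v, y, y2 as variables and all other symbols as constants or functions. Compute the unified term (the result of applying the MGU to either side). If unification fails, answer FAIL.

Decompose op/2: tup(s, q, tup(y2, false, d)) =?= tup(op(y, a), false, v),  tup(y2, d, y) =?= tup(op(tup(d, s, s), nil), false, q).
Decompose tup/3: s =?= op(y, a),  q =?= false,  tup(y2, false, d) =?= v.
Bind s := op(y, a); substituting into the one remaining equation that mentions s gives: tup(y2, d, y) =?= tup(op(tup(d, op(y, a), op(y, a)), nil), false, q).
Bind q := false; substituting into the one remaining equation that mentions q gives: tup(y2, d, y) =?= tup(op(tup(d, op(y, a), op(y, a)), nil), false, false).
Bind v := tup(y2, false, d); no other remaining equation mentions v.
Decompose tup/3: y2 =?= op(tup(d, op(y, a), op(y, a)), nil),  d =?= false,  y =?= false.
Bind y2 := op(tup(d, op(y, a), op(y, a)), nil); no other remaining equation mentions y2. Substituting into the earlier binding gives v := tup(op(tup(d, op(y, a), op(y, a)), nil), false, d).
Clash: constants d and false differ; no unifier exists.

FAIL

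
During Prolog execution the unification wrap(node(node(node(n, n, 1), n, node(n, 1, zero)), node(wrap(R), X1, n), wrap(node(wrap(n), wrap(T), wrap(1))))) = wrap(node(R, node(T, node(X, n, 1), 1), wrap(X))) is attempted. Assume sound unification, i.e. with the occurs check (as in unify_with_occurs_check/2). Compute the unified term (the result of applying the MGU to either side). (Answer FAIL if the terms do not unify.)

FAIL

Decompose wrap/1: node(node(node(n, n, 1), n, node(n, 1, zero)), node(wrap(R), X1, n), wrap(node(wrap(n), wrap(T), wrap(1)))) = node(R, node(T, node(X, n, 1), 1), wrap(X)).
Decompose node/3: node(node(n, n, 1), n, node(n, 1, zero)) = R,  node(wrap(R), X1, n) = node(T, node(X, n, 1), 1),  wrap(node(wrap(n), wrap(T), wrap(1))) = wrap(X).
Bind R := node(node(n, n, 1), n, node(n, 1, zero)); substituting into the one remaining equation that mentions R gives: node(wrap(node(node(n, n, 1), n, node(n, 1, zero))), X1, n) = node(T, node(X, n, 1), 1).
Decompose node/3: wrap(node(node(n, n, 1), n, node(n, 1, zero))) = T,  X1 = node(X, n, 1),  n = 1.
Bind T := wrap(node(node(n, n, 1), n, node(n, 1, zero))); substituting into the one remaining equation that mentions T gives: wrap(node(wrap(n), wrap(wrap(node(node(n, n, 1), n, node(n, 1, zero)))), wrap(1))) = wrap(X).
Bind X1 := node(X, n, 1); no other remaining equation mentions X1.
Clash: constants n and 1 differ; no unifier exists.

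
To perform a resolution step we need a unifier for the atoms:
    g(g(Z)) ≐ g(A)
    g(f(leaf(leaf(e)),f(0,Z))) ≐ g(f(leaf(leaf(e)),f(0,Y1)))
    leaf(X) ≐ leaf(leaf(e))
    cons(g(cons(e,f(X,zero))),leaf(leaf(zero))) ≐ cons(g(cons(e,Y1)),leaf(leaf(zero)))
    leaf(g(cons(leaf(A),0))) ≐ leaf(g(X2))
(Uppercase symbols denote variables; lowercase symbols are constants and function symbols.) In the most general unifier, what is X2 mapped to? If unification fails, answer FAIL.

Decompose g/1: g(Z) ≐ A.
Bind A := g(Z); substituting into the one remaining equation that mentions A gives: leaf(g(cons(leaf(g(Z)),0))) ≐ leaf(g(X2)).
Decompose g/1: f(leaf(leaf(e)),f(0,Z)) ≐ f(leaf(leaf(e)),f(0,Y1)).
Decompose f/2: leaf(leaf(e)) ≐ leaf(leaf(e)),  f(0,Z) ≐ f(0,Y1).
Delete trivial equation leaf(leaf(e)) ≐ leaf(leaf(e)).
Decompose f/2: 0 ≐ 0,  Z ≐ Y1.
Delete trivial equation 0 ≐ 0.
Bind Z := Y1; substituting into the one remaining equation that mentions Z gives: leaf(g(cons(leaf(g(Y1)),0))) ≐ leaf(g(X2)). Substituting into the earlier binding gives A := g(Y1).
Decompose leaf/1: X ≐ leaf(e).
Bind X := leaf(e); substituting into the one remaining equation that mentions X gives: cons(g(cons(e,f(leaf(e),zero))),leaf(leaf(zero))) ≐ cons(g(cons(e,Y1)),leaf(leaf(zero))).
Decompose cons/2: g(cons(e,f(leaf(e),zero))) ≐ g(cons(e,Y1)),  leaf(leaf(zero)) ≐ leaf(leaf(zero)).
Decompose g/1: cons(e,f(leaf(e),zero)) ≐ cons(e,Y1).
Decompose cons/2: e ≐ e,  f(leaf(e),zero) ≐ Y1.
Delete trivial equation e ≐ e.
Bind Y1 := f(leaf(e),zero); substituting into the one remaining equation that mentions Y1 gives: leaf(g(cons(leaf(g(f(leaf(e),zero))),0))) ≐ leaf(g(X2)). Substituting into the earlier bindings gives A := g(f(leaf(e),zero)), Z := f(leaf(e),zero).
Delete trivial equation leaf(leaf(zero)) ≐ leaf(leaf(zero)).
Decompose leaf/1: g(cons(leaf(g(f(leaf(e),zero))),0)) ≐ g(X2).
Decompose g/1: cons(leaf(g(f(leaf(e),zero))),0) ≐ X2.
Bind X2 := cons(leaf(g(f(leaf(e),zero))),0).
MGU = { A -> g(f(leaf(e),zero)), Z -> f(leaf(e),zero), X -> leaf(e), Y1 -> f(leaf(e),zero), X2 -> cons(leaf(g(f(leaf(e),zero))),0) }, so X2 -> cons(leaf(g(f(leaf(e),zero))),0).

cons(leaf(g(f(leaf(e),zero))),0)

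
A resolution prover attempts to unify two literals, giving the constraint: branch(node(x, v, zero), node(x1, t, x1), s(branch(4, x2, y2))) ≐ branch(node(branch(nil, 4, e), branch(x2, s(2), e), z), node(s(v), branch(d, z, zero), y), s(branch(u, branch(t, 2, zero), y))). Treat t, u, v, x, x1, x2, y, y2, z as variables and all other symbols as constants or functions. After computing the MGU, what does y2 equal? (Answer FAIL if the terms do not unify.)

Decompose branch/3: node(x, v, zero) ≐ node(branch(nil, 4, e), branch(x2, s(2), e), z),  node(x1, t, x1) ≐ node(s(v), branch(d, z, zero), y),  s(branch(4, x2, y2)) ≐ s(branch(u, branch(t, 2, zero), y)).
Decompose node/3: x ≐ branch(nil, 4, e),  v ≐ branch(x2, s(2), e),  zero ≐ z.
Bind x := branch(nil, 4, e); no other remaining equation mentions x.
Bind v := branch(x2, s(2), e); substituting into the one remaining equation that mentions v gives: node(x1, t, x1) ≐ node(s(branch(x2, s(2), e)), branch(d, z, zero), y).
Bind z := zero; substituting into the one remaining equation that mentions z gives: node(x1, t, x1) ≐ node(s(branch(x2, s(2), e)), branch(d, zero, zero), y).
Decompose node/3: x1 ≐ s(branch(x2, s(2), e)),  t ≐ branch(d, zero, zero),  x1 ≐ y.
Bind x1 := s(branch(x2, s(2), e)); substituting into the one remaining equation that mentions x1 gives: s(branch(x2, s(2), e)) ≐ y.
Bind t := branch(d, zero, zero); substituting into the one remaining equation that mentions t gives: s(branch(4, x2, y2)) ≐ s(branch(u, branch(branch(d, zero, zero), 2, zero), y)).
Bind y := s(branch(x2, s(2), e)); substituting into the remaining equation gives: s(branch(4, x2, y2)) ≐ s(branch(u, branch(branch(d, zero, zero), 2, zero), s(branch(x2, s(2), e)))).
Decompose s/1: branch(4, x2, y2) ≐ branch(u, branch(branch(d, zero, zero), 2, zero), s(branch(x2, s(2), e))).
Decompose branch/3: 4 ≐ u,  x2 ≐ branch(branch(d, zero, zero), 2, zero),  y2 ≐ s(branch(x2, s(2), e)).
Bind u := 4; no other remaining equation mentions u.
Bind x2 := branch(branch(d, zero, zero), 2, zero); substituting into the remaining equation gives: y2 ≐ s(branch(branch(branch(d, zero, zero), 2, zero), s(2), e)). Substituting into the earlier bindings gives v := branch(branch(branch(d, zero, zero), 2, zero), s(2), e), x1 := s(branch(branch(branch(d, zero, zero), 2, zero), s(2), e)), y := s(branch(branch(branch(d, zero, zero), 2, zero), s(2), e)).
Bind y2 := s(branch(branch(branch(d, zero, zero), 2, zero), s(2), e)).
MGU = { x := branch(nil, 4, e), v := branch(branch(branch(d, zero, zero), 2, zero), s(2), e), z := zero, x1 := s(branch(branch(branch(d, zero, zero), 2, zero), s(2), e)), t := branch(d, zero, zero), y := s(branch(branch(branch(d, zero, zero), 2, zero), s(2), e)), u := 4, x2 := branch(branch(d, zero, zero), 2, zero), y2 := s(branch(branch(branch(d, zero, zero), 2, zero), s(2), e)) }, so y2 := s(branch(branch(branch(d, zero, zero), 2, zero), s(2), e)).

s(branch(branch(branch(d, zero, zero), 2, zero), s(2), e))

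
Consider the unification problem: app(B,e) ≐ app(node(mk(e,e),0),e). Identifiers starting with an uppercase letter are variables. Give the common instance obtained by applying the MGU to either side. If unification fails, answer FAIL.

app(node(mk(e,e),0),e)

Decompose app/2: B ≐ node(mk(e,e),0),  e ≐ e.
Bind B := node(mk(e,e),0); no other remaining equation mentions B.
Delete trivial equation e ≐ e.
Applying the MGU to either side gives app(node(mk(e,e),0),e).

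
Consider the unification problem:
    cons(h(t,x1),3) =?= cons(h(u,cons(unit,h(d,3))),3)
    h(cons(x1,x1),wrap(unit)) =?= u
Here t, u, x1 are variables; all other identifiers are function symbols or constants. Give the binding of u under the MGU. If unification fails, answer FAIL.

h(cons(cons(unit,h(d,3)),cons(unit,h(d,3))),wrap(unit))

Decompose cons/2: h(t,x1) =?= h(u,cons(unit,h(d,3))),  3 =?= 3.
Decompose h/2: t =?= u,  x1 =?= cons(unit,h(d,3)).
Bind t := u; no other remaining equation mentions t.
Bind x1 := cons(unit,h(d,3)); substituting into the one remaining equation that mentions x1 gives: h(cons(cons(unit,h(d,3)),cons(unit,h(d,3))),wrap(unit)) =?= u.
Delete trivial equation 3 =?= 3.
Bind u := h(cons(cons(unit,h(d,3)),cons(unit,h(d,3))),wrap(unit)). Substituting into the earlier binding gives t := h(cons(cons(unit,h(d,3)),cons(unit,h(d,3))),wrap(unit)).
MGU = { t ↦ h(cons(cons(unit,h(d,3)),cons(unit,h(d,3))),wrap(unit)), x1 ↦ cons(unit,h(d,3)), u ↦ h(cons(cons(unit,h(d,3)),cons(unit,h(d,3))),wrap(unit)) }, so u ↦ h(cons(cons(unit,h(d,3)),cons(unit,h(d,3))),wrap(unit)).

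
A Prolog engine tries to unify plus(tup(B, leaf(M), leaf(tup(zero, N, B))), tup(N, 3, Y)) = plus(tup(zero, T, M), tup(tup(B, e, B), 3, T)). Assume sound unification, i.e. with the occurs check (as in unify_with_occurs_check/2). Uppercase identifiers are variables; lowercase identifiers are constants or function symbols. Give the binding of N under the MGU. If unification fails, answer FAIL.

Decompose plus/2: tup(B, leaf(M), leaf(tup(zero, N, B))) = tup(zero, T, M),  tup(N, 3, Y) = tup(tup(B, e, B), 3, T).
Decompose tup/3: B = zero,  leaf(M) = T,  leaf(tup(zero, N, B)) = M.
Bind B := zero; substituting into the 2 remaining equations that mention B gives: leaf(tup(zero, N, zero)) = M,  tup(N, 3, Y) = tup(tup(zero, e, zero), 3, T).
Bind T := leaf(M); substituting into the one remaining equation that mentions T gives: tup(N, 3, Y) = tup(tup(zero, e, zero), 3, leaf(M)).
Bind M := leaf(tup(zero, N, zero)); substituting into the remaining equation gives: tup(N, 3, Y) = tup(tup(zero, e, zero), 3, leaf(leaf(tup(zero, N, zero)))). Substituting into the earlier binding gives T := leaf(leaf(tup(zero, N, zero))).
Decompose tup/3: N = tup(zero, e, zero),  3 = 3,  Y = leaf(leaf(tup(zero, N, zero))).
Bind N := tup(zero, e, zero); substituting into the one remaining equation that mentions N gives: Y = leaf(leaf(tup(zero, tup(zero, e, zero), zero))). Substituting into the earlier bindings gives T := leaf(leaf(tup(zero, tup(zero, e, zero), zero))), M := leaf(tup(zero, tup(zero, e, zero), zero)).
Delete trivial equation 3 = 3.
Bind Y := leaf(leaf(tup(zero, tup(zero, e, zero), zero))).
MGU = { B = zero, T = leaf(leaf(tup(zero, tup(zero, e, zero), zero))), M = leaf(tup(zero, tup(zero, e, zero), zero)), N = tup(zero, e, zero), Y = leaf(leaf(tup(zero, tup(zero, e, zero), zero))) }, so N = tup(zero, e, zero).

tup(zero, e, zero)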